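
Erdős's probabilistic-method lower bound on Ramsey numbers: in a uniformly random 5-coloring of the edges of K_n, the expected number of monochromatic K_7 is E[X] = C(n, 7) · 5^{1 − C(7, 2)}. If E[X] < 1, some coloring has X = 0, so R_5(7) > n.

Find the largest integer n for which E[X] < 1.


We need C(n, 7) · 5^{1 − 21} < 1, i.e. C(n, 7) < 5^{21 − 1} = 95367431640625.
Check values of n near the boundary:
  n = 336: C(336, 7) = 90079147136880; 90079147136880 < 95367431640625? YES
  n = 337: C(337, 7) = 91989916924632; 91989916924632 < 95367431640625? YES
  n = 338: C(338, 7) = 93935323022736; 93935323022736 < 95367431640625? YES
  n = 339: C(339, 7) = 95915887062372; 95915887062372 < 95367431640625? NO
  n = 340: C(340, 7) = 97932136940560; 97932136940560 < 95367431640625? NO
The largest n with C(n, 7) < 95367431640625 is n = 338 (where E[X] = 93935323022736/95367431640625 ≈ 0.9850). Hence R_5(7) > 338, i.e. R_5(7) ≥ 339.

Largest n = 338; hence R_5(7) > 338.


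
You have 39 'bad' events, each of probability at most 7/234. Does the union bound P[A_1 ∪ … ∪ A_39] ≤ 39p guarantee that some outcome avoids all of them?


Union bound: P[∪_{i=1}^{39} A_i] ≤ Σ_i P[A_i] ≤ 39·p = 39·(7/234) = 7/6.
Numerically: 7/6 ≈ 1.167.
Is 7/6 < 1? NO.
Since the bound 7/6 is ≥ 1, the union bound is uninformative here; it does NOT by itself certify existence.

39·p = 7/6 ≈ 1.167; existence NOT certified by the union bound.


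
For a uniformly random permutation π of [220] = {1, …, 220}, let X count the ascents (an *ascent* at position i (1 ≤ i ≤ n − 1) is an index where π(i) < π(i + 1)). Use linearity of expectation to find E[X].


Write X = Σ X_I over i = 1, …, 219, with X_I the indicator of one ascent.
There are 219 indicators.
For each fixed i, the pair (π(i), π(i+1)) is a uniformly random ordered pair of distinct values from {1, …, 220}; by symmetry P[π(i) < π(i+1)] = 1/2.
By linearity: E[X] = 219 · (1/2) = (220 − 1) · (1/2) = 219/2 ≈ 109.50000.

E[X] = 219/2 = 109.50000.


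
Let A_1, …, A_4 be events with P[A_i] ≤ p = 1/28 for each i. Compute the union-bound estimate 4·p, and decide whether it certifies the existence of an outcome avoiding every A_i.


Union bound: P[∪_{i=1}^{4} A_i] ≤ Σ_i P[A_i] ≤ 4·p = 4·(1/28) = 1/7.
Numerically: 1/7 ≈ 0.143.
Is 1/7 < 1? YES.
Since P[∪ A_i] ≤ 1/7 < 1, the complement has P[∩ A_i^c] ≥ 1 − 1/7 = 6/7 > 0, so some outcome avoids every A_i.

4·p = 1/7 ≈ 0.143; existence CERTIFIED by the union bound.


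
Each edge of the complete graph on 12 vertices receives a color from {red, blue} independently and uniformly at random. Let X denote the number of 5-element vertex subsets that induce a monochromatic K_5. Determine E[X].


Let X = Σ_S X_S over the C(12, 5) = 792 subsets S of size 5, where X_S = 1 if the K_5 on S is monochromatic.
For a fixed S, the K_5 on S has C(5, 2) = 10 edges. P[all 10 edges red] = (1/2)^10, and likewise for blue, so P[monochromatic] = 2·(1/2)^10 = 2^{1 − 10} = 1/512.
Summing: E[X] = C(12, 5) · 2^{1 − 10} = 792 · 1/512 = 99/64.
Numerically: E[X] ≈ 1.54688.

E[X] = C(12,5)·2^(1−C(5,2)) = 99/64 ≈ 1.54688.


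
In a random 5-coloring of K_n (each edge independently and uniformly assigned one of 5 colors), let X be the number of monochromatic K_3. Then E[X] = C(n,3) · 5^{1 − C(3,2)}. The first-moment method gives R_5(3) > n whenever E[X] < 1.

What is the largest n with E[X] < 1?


We need C(n, 3) · 5^{1 − 3} < 1, i.e. C(n, 3) < 5^{3 − 1} = 25.
Check values of n near the boundary:
  n = 3: C(3, 3) = 1; 1 < 25? YES
  n = 4: C(4, 3) = 4; 4 < 25? YES
  n = 5: C(5, 3) = 10; 10 < 25? YES
  n = 6: C(6, 3) = 20; 20 < 25? YES
  n = 7: C(7, 3) = 35; 35 < 25? NO
  n = 8: C(8, 3) = 56; 56 < 25? NO
  n = 9: C(9, 3) = 84; 84 < 25? NO
The largest n with C(n, 3) < 25 is n = 6 (where E[X] = 4/5 ≈ 0.800). Hence R_5(3) > 6, i.e. R_5(3) ≥ 7.

Largest n = 6; hence R_5(3) > 6.


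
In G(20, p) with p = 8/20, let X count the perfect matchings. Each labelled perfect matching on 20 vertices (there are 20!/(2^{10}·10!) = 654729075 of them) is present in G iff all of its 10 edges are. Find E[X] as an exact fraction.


K_20 has 20!/(2^{10}·10!) = 654729075 labelled perfect matchings.
For each such perfect matching H, let X_H = 1 if all 10 edges of H are present in G. Then P[X_H = 1] = p^{10} = (2/5)^{10} = 1024/9765625.
By linearity: E[X] = Σ_H E[X_H] = 654729075 · p^{10} = 654729075 · 1024/9765625 = 26817702912/390625.
Numerically: E[X] ≈ 6.865e+04.

E[X] = 654729075 · (2/5)^{10} = 26817702912/390625 ≈ 6.865e+04.


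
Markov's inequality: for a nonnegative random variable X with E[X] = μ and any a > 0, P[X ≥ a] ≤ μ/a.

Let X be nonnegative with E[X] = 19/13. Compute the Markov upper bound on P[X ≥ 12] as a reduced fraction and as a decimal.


μ = E[X] = 19/13, a = 12.
Markov: P[X ≥ 12] ≤ μ/a = (19/13)/12 = 19/156.
Numerically: ≈ 0.122.
(Since a = 12 > μ = 1.462, the bound 19/156 is < 1 and informative.)

P[X ≥ 12] ≤ 19/156 ≈ 0.122.


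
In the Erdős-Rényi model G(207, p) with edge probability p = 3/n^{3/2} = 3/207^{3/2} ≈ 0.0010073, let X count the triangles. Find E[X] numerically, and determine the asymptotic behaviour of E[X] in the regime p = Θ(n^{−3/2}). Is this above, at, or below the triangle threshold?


Number of potential triangles: C(207, 3) = 1456935.
Each occurs with probability p³ ≈ (0.0010073)³ ≈ 1.0221090e-09.
By linearity: E[X] = C(207, 3)·p³ ≈ 1456935 · 1.0221090e-09 ≈ 0.00149.
Since α = 3/2 > 1, p = c/n^{3/2} = o(1/n) is below the triangle threshold p ~ 1/n. Asymptotically E[X] ~ (c³/6)·n^{3(1−α)} = (3³/6)·n^{-1.5} → 0, so by Markov's inequality G has no triangles w.h.p.

E[X] ≈ 0.00149; in regime p = Θ(1/n^{3/2}) E[X] tends to 0 (below the triangle threshold p ~ 1/n).


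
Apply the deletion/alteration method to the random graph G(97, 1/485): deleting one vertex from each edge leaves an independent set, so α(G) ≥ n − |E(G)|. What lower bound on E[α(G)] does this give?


E[|E(G)|] = C(97, 2)·p = 4656 · (1/485) = 48/5.
E[α(G)] ≥ n − E[|E(G)|] = 97 − 48/5 = 437/5.
Numerically: ≈ 87.400.
(This is only a lower bound; the true E[α(G)] may be larger.)

E[α(G)] ≥ 437/5 ≈ 87.400.


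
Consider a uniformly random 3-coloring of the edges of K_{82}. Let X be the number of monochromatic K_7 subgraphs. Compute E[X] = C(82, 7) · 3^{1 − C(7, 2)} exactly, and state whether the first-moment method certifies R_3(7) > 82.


E[X] = C(82, 7) · 3^{1 − 21} = 3801756816 · 3^{−20} = 3801756816/3486784401.
As a reduced fraction: E[X] = 140805808/129140163 ≈ 1.090.
Is E[X] < 1? NO.
Since E[X] ≥ 1, the first-moment bound is inconclusive at n = 82; it does NOT by itself certify R_3(7) > 82.

E[X] = 140805808/129140163 ≈ 1.090; E[X] ≥ 1; first-moment method inconclusive here.


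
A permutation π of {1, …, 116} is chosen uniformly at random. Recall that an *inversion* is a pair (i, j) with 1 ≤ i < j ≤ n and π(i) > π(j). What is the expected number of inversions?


Write X = Σ X_I over the C(116, 2) = 6670 pairs i < j, with X_I the indicator of one inversion.
There are 6670 indicators.
For each fixed pair i < j, the values π(i) and π(j) are two distinct elements of {1, …, 116} in uniformly random order; by symmetry P[π(i) > π(j)] = 1/2.
By linearity: E[X] = 6670 · (1/2) = C(116, 2) · (1/2) = 6670/2 = 3335 ≈ 3335.0000.

E[X] = 3335 = 3335.0000.


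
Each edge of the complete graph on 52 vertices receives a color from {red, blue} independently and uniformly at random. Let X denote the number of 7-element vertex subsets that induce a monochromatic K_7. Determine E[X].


Let X = Σ_S X_S over the C(52, 7) = 133784560 subsets S of size 7, where X_S = 1 if the K_7 on S is monochromatic.
For a fixed S, the K_7 on S has C(7, 2) = 21 edges. P[all 21 edges red] = (1/2)^21, and likewise for blue, so P[monochromatic] = 2·(1/2)^21 = 2^{1 − 21} = 1/1048576.
Summing: E[X] = C(52, 7) · 2^{1 − 21} = 133784560 · 1/1048576 = 8361535/65536.
Numerically: E[X] ≈ 127.58690.

E[X] = C(52,7)·2^(1−C(7,2)) = 8361535/65536 ≈ 127.58690.


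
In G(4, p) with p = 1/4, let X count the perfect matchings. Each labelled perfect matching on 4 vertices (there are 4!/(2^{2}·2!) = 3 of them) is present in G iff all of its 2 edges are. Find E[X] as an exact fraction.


K_4 has 4!/(2^{2}·2!) = 3 labelled perfect matchings.
For each such perfect matching H, let X_H = 1 if all 2 edges of H are present in G. Then P[X_H = 1] = p^{2} = (1/4)^{2} = 1/16.
By linearity of expectation: E[X] = Σ_H E[X_H] = 3 · p^{2} = 3 · 1/16 = 3/16.
Numerically: E[X] ≈ 0.1875.

E[X] = 3 · (1/4)^{2} = 3/16 ≈ 0.1875.


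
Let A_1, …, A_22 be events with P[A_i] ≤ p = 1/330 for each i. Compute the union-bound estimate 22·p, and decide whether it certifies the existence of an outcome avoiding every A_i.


Union bound: P[∪_{i=1}^{22} A_i] ≤ Σ_i P[A_i] ≤ 22·p = 22·(1/330) = 1/15.
Numerically: 1/15 ≈ 0.066667.
Is 1/15 < 1? YES.
Since P[∪ A_i] ≤ 1/15 < 1, the complement has P[∩ A_i^c] ≥ 1 − 1/15 = 14/15 > 0, so some outcome avoids every A_i.

22·p = 1/15 ≈ 0.066667; existence CERTIFIED by the union bound.


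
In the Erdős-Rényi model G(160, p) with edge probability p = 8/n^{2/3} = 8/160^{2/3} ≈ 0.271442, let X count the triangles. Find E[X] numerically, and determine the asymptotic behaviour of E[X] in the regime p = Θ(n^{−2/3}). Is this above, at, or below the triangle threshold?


Number of potential triangles: C(160, 3) = 669920.
Each occurs with probability p³ ≈ (0.271442)³ ≈ 2.00000000e-02.
By linearity: E[X] = C(160, 3)·p³ ≈ 669920 · 2.00000000e-02 ≈ 13398.400000.
Since α = 2/3 < 1, p = c/n^{2/3} ≫ 1/n is above the triangle threshold p ~ 1/n. Asymptotically E[X] ~ (c³/6)·n^{3(1−α)} = (8³/6)·n^{1} → ∞; triangles are abundant w.h.p.

E[X] ≈ 13398.400000; in regime p = Θ(1/n^{2/3}) E[X] diverges (above the triangle threshold p ~ 1/n).


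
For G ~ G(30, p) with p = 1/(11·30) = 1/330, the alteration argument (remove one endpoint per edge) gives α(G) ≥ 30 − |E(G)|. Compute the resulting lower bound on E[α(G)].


E[|E(G)|] = C(30, 2)·p = 435 · (1/330) = 29/22.
E[α(G)] ≥ n − E[|E(G)|] = 30 − 29/22 = 631/22.
Numerically: ≈ 28.681818.
(This is only a lower bound; the true E[α(G)] may be larger.)

E[α(G)] ≥ 631/22 ≈ 28.681818.


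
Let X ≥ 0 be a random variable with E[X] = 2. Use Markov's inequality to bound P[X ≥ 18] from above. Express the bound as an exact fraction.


μ = E[X] = 2, a = 18.
Markov: P[X ≥ 18] ≤ μ/a = (2)/18 = 1/9.
Numerically: ≈ 0.1111.
(Since a = 18 > μ = 2.0000, the bound 1/9 is < 1 and informative.)

P[X ≥ 18] ≤ 1/9 ≈ 0.1111.


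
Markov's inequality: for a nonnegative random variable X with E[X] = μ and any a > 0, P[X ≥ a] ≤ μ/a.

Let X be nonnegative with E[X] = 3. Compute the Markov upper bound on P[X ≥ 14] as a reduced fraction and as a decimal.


μ = E[X] = 3, a = 14.
Markov: P[X ≥ 14] ≤ μ/a = (3)/14 = 3/14.
Numerically: ≈ 0.214286.
(Since a = 14 > μ = 3.000000, the bound 3/14 is < 1 and informative.)

P[X ≥ 14] ≤ 3/14 ≈ 0.214286.


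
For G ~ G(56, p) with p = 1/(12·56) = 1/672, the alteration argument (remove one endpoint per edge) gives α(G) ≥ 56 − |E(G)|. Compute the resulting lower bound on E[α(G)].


E[|E(G)|] = C(56, 2)·p = 1540 · (1/672) = 55/24.
E[α(G)] ≥ n − E[|E(G)|] = 56 − 55/24 = 1289/24.
Numerically: ≈ 53.708333.
(This is only a lower bound; the true E[α(G)] may be larger.)

E[α(G)] ≥ 1289/24 ≈ 53.708333.


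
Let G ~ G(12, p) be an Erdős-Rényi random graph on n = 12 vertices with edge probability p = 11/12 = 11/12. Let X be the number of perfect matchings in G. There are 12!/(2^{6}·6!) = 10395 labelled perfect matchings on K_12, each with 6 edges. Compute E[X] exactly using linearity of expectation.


K_12 has 12!/(2^{6}·6!) = 10395 labelled perfect matchings.
For each such perfect matching H, let X_H = 1 if all 6 edges of H are present in G. Then P[X_H = 1] = p^{6} = (11/12)^{6} = 1771561/2985984.
Summing the indicators: E[X] = Σ_H E[X_H] = 10395 · p^{6} = 10395 · 1771561/2985984 = 682050985/110592.
Numerically: E[X] ≈ 6167.3.

E[X] = 10395 · (11/12)^{6} = 682050985/110592 ≈ 6167.3.


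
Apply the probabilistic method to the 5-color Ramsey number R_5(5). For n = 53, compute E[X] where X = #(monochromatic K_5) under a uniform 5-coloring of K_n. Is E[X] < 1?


E[X] = C(53, 5) · 5^{1 − 10} = 2869685 · 5^{−9} = 2869685/1953125.
As a reduced fraction: E[X] = 573937/390625 ≈ 1.469279.
Is E[X] < 1? NO.
Since E[X] ≥ 1, the first-moment bound is inconclusive at n = 53; it does NOT by itself certify R_5(5) > 53.

E[X] = 573937/390625 ≈ 1.469279; E[X] ≥ 1; first-moment method inconclusive here.


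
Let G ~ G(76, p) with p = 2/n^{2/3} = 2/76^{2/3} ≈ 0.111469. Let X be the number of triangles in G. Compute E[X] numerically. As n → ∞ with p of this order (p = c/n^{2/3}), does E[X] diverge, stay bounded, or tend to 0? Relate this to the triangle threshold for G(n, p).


Number of potential triangles: C(76, 3) = 70300.
Each occurs with probability p³ ≈ (0.111469)³ ≈ 1.38504155e-03.
By linearity: E[X] = C(76, 3)·p³ ≈ 70300 · 1.38504155e-03 ≈ 97.368421.
Since α = 2/3 < 1, p = c/n^{2/3} ≫ 1/n is above the triangle threshold p ~ 1/n. Asymptotically E[X] ~ (c³/6)·n^{3(1−α)} = (2³/6)·n^{1} → ∞; triangles are abundant w.h.p.

E[X] ≈ 97.368421; in regime p = Θ(1/n^{2/3}) E[X] diverges (above the triangle threshold p ~ 1/n).


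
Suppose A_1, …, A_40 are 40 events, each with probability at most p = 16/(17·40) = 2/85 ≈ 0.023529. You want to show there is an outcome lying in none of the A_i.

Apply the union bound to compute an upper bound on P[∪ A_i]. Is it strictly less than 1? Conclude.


Union bound: P[∪_{i=1}^{40} A_i] ≤ Σ_i P[A_i] ≤ 40·p = 40·(2/85) = 16/17.
Numerically: 16/17 ≈ 0.941176.
Is 16/17 < 1? YES.
Since P[∪ A_i] ≤ 16/17 < 1, the complement has P[∩ A_i^c] ≥ 1 − 16/17 = 1/17 > 0, so some outcome avoids every A_i.

40·p = 16/17 ≈ 0.941176; existence CERTIFIED by the union bound.


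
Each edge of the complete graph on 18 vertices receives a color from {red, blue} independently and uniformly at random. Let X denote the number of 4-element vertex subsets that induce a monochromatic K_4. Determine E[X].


Let X = Σ_S X_S over the C(18, 4) = 3060 subsets S of size 4, where X_S = 1 if the K_4 on S is monochromatic.
For a fixed S, the K_4 on S has C(4, 2) = 6 edges. P[all 6 edges red] = (1/2)^6, and likewise for blue, so P[monochromatic] = 2·(1/2)^6 = 2^{1 − 6} = 1/32.
By linearity of expectation: E[X] = C(18, 4) · 2^{1 − 6} = 3060 · 1/32 = 765/8.
Numerically: E[X] ≈ 95.62500.

E[X] = C(18,4)·2^(1−C(4,2)) = 765/8 ≈ 95.62500.


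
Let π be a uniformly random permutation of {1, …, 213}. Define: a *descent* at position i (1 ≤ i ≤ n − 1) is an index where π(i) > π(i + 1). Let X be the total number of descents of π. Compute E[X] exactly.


Write X = Σ X_I over i = 1, …, 212, with X_I the indicator of one descent.
There are 212 indicators.
For each fixed i, the pair (π(i), π(i+1)) is a uniformly random ordered pair of distinct values from {1, …, 213}; by symmetry P[π(i) > π(i+1)] = 1/2.
By linearity: E[X] = 212 · (1/2) = (213 − 1) · (1/2) = 106 ≈ 106.000000.

E[X] = 106 = 106.000000.


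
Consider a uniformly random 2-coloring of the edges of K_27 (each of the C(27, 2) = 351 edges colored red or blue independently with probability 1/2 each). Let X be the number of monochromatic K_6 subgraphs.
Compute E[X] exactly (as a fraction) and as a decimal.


Let X = Σ_S X_S over the C(27, 6) = 296010 subsets S of size 6, where X_S = 1 if the K_6 on S is monochromatic.
For a fixed S, the K_6 on S has C(6, 2) = 15 edges. P[all 15 edges red] = (1/2)^15, and likewise for blue, so P[monochromatic] = 2·(1/2)^15 = 2^{1 − 15} = 1/16384.
Summing: E[X] = C(27, 6) · 2^{1 − 15} = 296010 · 1/16384 = 148005/8192.
Numerically: E[X] ≈ 18.06702.

E[X] = C(27,6)·2^(1−C(6,2)) = 148005/8192 ≈ 18.06702.


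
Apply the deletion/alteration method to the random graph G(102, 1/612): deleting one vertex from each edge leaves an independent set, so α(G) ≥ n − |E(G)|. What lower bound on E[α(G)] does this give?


E[|E(G)|] = C(102, 2)·p = 5151 · (1/612) = 101/12.
E[α(G)] ≥ n − E[|E(G)|] = 102 − 101/12 = 1123/12.
Numerically: ≈ 93.583333.
(This is only a lower bound; the true E[α(G)] may be larger.)

E[α(G)] ≥ 1123/12 ≈ 93.583333.


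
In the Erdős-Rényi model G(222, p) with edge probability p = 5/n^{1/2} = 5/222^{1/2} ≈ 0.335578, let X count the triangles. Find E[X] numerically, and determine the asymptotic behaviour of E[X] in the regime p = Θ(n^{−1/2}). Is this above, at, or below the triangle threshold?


Number of potential triangles: C(222, 3) = 1798940.
Each occurs with probability p³ ≈ (0.335578)³ ≈ 3.77903184e-02.
By linearity: E[X] = C(222, 3)·p³ ≈ 1798940 · 3.77903184e-02 ≈ 67982.515426.
Since α = 1/2 < 1, p = c/n^{1/2} ≫ 1/n is above the triangle threshold p ~ 1/n. Asymptotically E[X] ~ (c³/6)·n^{3(1−α)} = (5³/6)·n^{1.5} → ∞; triangles are abundant w.h.p.

E[X] ≈ 67982.515426; in regime p = Θ(1/n^{1/2}) E[X] diverges (above the triangle threshold p ~ 1/n).


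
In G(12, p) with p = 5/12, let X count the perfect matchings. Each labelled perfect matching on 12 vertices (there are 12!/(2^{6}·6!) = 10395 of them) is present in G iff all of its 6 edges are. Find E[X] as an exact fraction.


K_12 has 12!/(2^{6}·6!) = 10395 labelled perfect matchings.
For each such perfect matching H, let X_H = 1 if all 6 edges of H are present in G. Then P[X_H = 1] = p^{6} = (5/12)^{6} = 15625/2985984.
Summing the indicators: E[X] = Σ_H E[X_H] = 10395 · p^{6} = 10395 · 15625/2985984 = 6015625/110592.
Numerically: E[X] ≈ 54.3948.

E[X] = 10395 · (5/12)^{6} = 6015625/110592 ≈ 54.3948.


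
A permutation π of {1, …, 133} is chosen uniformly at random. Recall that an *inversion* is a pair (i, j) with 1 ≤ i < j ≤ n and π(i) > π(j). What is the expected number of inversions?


Write X = Σ X_I over the C(133, 2) = 8778 pairs i < j, with X_I the indicator of one inversion.
There are 8778 indicators.
For each fixed pair i < j, the values π(i) and π(j) are two distinct elements of {1, …, 133} in uniformly random order; by symmetry P[π(i) > π(j)] = 1/2.
By linearity: E[X] = 8778 · (1/2) = C(133, 2) · (1/2) = 8778/2 = 4389 ≈ 4389.000000.

E[X] = 4389 = 4389.000000.


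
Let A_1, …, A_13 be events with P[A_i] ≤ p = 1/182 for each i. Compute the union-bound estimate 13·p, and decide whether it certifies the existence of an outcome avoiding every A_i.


Union bound: P[∪_{i=1}^{13} A_i] ≤ Σ_i P[A_i] ≤ 13·p = 13·(1/182) = 1/14.
Numerically: 1/14 ≈ 0.07143.
Is 1/14 < 1? YES.
Since P[∪ A_i] ≤ 1/14 < 1, the complement has P[∩ A_i^c] ≥ 1 − 1/14 = 13/14 > 0, so some outcome avoids every A_i.

13·p = 1/14 ≈ 0.07143; existence CERTIFIED by the union bound.


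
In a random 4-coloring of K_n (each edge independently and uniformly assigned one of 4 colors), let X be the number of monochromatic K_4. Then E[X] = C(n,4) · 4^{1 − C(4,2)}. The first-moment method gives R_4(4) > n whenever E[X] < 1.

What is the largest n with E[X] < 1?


We need C(n, 4) · 4^{1 − 6} < 1, i.e. C(n, 4) < 4^{6 − 1} = 1024.
Check values of n near the boundary:
  n = 13: C(13, 4) = 715; 715 < 1024? YES
  n = 14: C(14, 4) = 1001; 1001 < 1024? YES
  n = 15: C(15, 4) = 1365; 1365 < 1024? NO
The largest n with C(n, 4) < 1024 is n = 14 (where E[X] = 1001/1024 ≈ 0.97754). Hence R_4(4) > 14, i.e. R_4(4) ≥ 15.

Largest n = 14; hence R_4(4) > 14.


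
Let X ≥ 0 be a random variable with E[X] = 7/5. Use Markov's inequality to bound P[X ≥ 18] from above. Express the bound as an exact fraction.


μ = E[X] = 7/5, a = 18.
Markov: P[X ≥ 18] ≤ μ/a = (7/5)/18 = 7/90.
Numerically: ≈ 0.078.
(Since a = 18 > μ = 1.400, the bound 7/90 is < 1 and informative.)

P[X ≥ 18] ≤ 7/90 ≈ 0.078.


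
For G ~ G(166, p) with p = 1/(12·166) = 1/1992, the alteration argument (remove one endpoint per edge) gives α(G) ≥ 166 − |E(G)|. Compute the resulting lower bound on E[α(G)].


E[|E(G)|] = C(166, 2)·p = 13695 · (1/1992) = 55/8.
E[α(G)] ≥ n − E[|E(G)|] = 166 − 55/8 = 1273/8.
Numerically: ≈ 159.125000.
(This is only a lower bound; the true E[α(G)] may be larger.)

E[α(G)] ≥ 1273/8 ≈ 159.125000.


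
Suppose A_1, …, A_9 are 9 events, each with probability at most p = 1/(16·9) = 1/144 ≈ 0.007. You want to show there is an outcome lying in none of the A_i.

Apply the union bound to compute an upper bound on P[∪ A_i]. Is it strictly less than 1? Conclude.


Union bound: P[∪_{i=1}^{9} A_i] ≤ Σ_i P[A_i] ≤ 9·p = 9·(1/144) = 1/16.
Numerically: 1/16 ≈ 0.062.
Is 1/16 < 1? YES.
Since P[∪ A_i] ≤ 1/16 < 1, the complement has P[∩ A_i^c] ≥ 1 − 1/16 = 15/16 > 0, so some outcome avoids every A_i.

9·p = 1/16 ≈ 0.062; existence CERTIFIED by the union bound.


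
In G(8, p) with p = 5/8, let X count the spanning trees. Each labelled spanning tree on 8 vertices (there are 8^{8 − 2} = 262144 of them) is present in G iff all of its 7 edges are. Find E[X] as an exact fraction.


K_8 has 8^{8 − 2} = 262144 labelled spanning trees.
For each such spanning tree H, let X_H = 1 if all 7 edges of H are present in G. Then P[X_H = 1] = p^{7} = (5/8)^{7} = 78125/2097152.
By linearity of expectation: E[X] = Σ_H E[X_H] = 262144 · p^{7} = 262144 · 78125/2097152 = 78125/8.
Numerically: E[X] ≈ 9766.

E[X] = 262144 · (5/8)^{7} = 78125/8 ≈ 9766.


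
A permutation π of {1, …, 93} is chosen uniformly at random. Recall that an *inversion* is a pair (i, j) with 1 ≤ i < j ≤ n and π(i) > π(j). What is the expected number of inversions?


Write X = Σ X_I over the C(93, 2) = 4278 pairs i < j, with X_I the indicator of one inversion.
There are 4278 indicators.
For each fixed pair i < j, the values π(i) and π(j) are two distinct elements of {1, …, 93} in uniformly random order; by symmetry P[π(i) > π(j)] = 1/2.
By linearity: E[X] = 4278 · (1/2) = C(93, 2) · (1/2) = 4278/2 = 2139 ≈ 2139.00000.

E[X] = 2139 = 2139.00000.


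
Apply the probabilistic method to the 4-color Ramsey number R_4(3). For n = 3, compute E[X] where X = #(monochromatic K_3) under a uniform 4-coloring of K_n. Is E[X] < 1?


E[X] = C(3, 3) · 4^{1 − 3} = 1 · 4^{−2} = 1/16.
As a reduced fraction: E[X] = 1/16 ≈ 0.062500.
Is E[X] < 1? YES.
Since E[X] < 1, there exists a 4-coloring of K_{3} with no monochromatic K_3; hence R_4(3) > 3.

E[X] = 1/16 ≈ 0.062500; E[X] < 1, so R_4(3) > 3.


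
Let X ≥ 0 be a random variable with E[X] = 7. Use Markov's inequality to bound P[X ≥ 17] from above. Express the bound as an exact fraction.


μ = E[X] = 7, a = 17.
Markov: P[X ≥ 17] ≤ μ/a = (7)/17 = 7/17.
Numerically: ≈ 0.412.
(Since a = 17 > μ = 7.000, the bound 7/17 is < 1 and informative.)

P[X ≥ 17] ≤ 7/17 ≈ 0.412.


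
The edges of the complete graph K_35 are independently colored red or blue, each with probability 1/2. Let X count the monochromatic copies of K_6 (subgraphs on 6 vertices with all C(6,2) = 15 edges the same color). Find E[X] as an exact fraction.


Let X = Σ_S X_S over the C(35, 6) = 1623160 subsets S of size 6, where X_S = 1 if the K_6 on S is monochromatic.
For a fixed S, the K_6 on S has C(6, 2) = 15 edges. P[all 15 edges red] = (1/2)^15, and likewise for blue, so P[monochromatic] = 2·(1/2)^15 = 2^{1 − 15} = 1/16384.
By linearity of expectation: E[X] = C(35, 6) · 2^{1 − 15} = 1623160 · 1/16384 = 202895/2048.
Numerically: E[X] ≈ 99.0698.

E[X] = C(35,6)·2^(1−C(6,2)) = 202895/2048 ≈ 99.0698.


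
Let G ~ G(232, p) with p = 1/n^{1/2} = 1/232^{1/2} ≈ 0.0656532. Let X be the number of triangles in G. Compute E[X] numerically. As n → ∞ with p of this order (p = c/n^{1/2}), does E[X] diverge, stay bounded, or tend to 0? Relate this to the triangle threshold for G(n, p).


Number of potential triangles: C(232, 3) = 2054360.
Each occurs with probability p³ ≈ (0.0656532)³ ≈ 2.82988002e-04.
By linearity: E[X] = C(232, 3)·p³ ≈ 2054360 · 2.82988002e-04 ≈ 581.359231.
Since α = 1/2 < 1, p = c/n^{1/2} ≫ 1/n is above the triangle threshold p ~ 1/n. Asymptotically E[X] ~ (c³/6)·n^{3(1−α)} = (1³/6)·n^{1.5} → ∞; triangles are abundant w.h.p.

E[X] ≈ 581.359231; in regime p = Θ(1/n^{1/2}) E[X] diverges (above the triangle threshold p ~ 1/n).


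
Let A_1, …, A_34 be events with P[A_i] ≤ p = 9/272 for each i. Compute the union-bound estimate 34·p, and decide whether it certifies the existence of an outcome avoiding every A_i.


Union bound: P[∪_{i=1}^{34} A_i] ≤ Σ_i P[A_i] ≤ 34·p = 34·(9/272) = 9/8.
Numerically: 9/8 ≈ 1.125000.
Is 9/8 < 1? NO.
Since the bound 9/8 is ≥ 1, the union bound is uninformative here; it does NOT by itself certify existence.

34·p = 9/8 ≈ 1.125000; existence NOT certified by the union bound.


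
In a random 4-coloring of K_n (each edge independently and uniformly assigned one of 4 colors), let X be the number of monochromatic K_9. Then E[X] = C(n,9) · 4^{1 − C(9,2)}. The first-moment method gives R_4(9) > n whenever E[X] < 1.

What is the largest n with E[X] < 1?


We need C(n, 9) · 4^{1 − 36} < 1, i.e. C(n, 9) < 4^{36 − 1} = 1180591620717411303424.
Check values of n near the boundary:
  n = 911: C(911, 9) = 1144686900492291197405; 1144686900492291197405 < 1180591620717411303424? YES
  n = 912: C(912, 9) = 1156095740032081475120; 1156095740032081475120 < 1180591620717411303424? YES
  n = 913: C(913, 9) = 1167605542753639808390; 1167605542753639808390 < 1180591620717411303424? YES
  n = 914: C(914, 9) = 1179217089587653905932; 1179217089587653905932 < 1180591620717411303424? YES
  n = 915: C(915, 9) = 1190931166636537885130; 1190931166636537885130 < 1180591620717411303424? NO
  n = 916: C(916, 9) = 1202748565202942340440; 1202748565202942340440 < 1180591620717411303424? NO
  n = 917: C(917, 9) = 1214670081818390006810; 1214670081818390006810 < 1180591620717411303424? NO
The largest n with C(n, 9) < 1180591620717411303424 is n = 914 (where E[X] = 294804272396913476483/295147905179352825856 ≈ 0.9988). Hence R_4(9) > 914, i.e. R_4(9) ≥ 915.

Largest n = 914; hence R_4(9) > 914.


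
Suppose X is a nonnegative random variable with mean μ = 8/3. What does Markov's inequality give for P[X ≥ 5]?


μ = E[X] = 8/3, a = 5.
Markov: P[X ≥ 5] ≤ μ/a = (8/3)/5 = 8/15.
Numerically: ≈ 0.533.
(Since a = 5 > μ = 2.667, the bound 8/15 is < 1 and informative.)

P[X ≥ 5] ≤ 8/15 ≈ 0.533.


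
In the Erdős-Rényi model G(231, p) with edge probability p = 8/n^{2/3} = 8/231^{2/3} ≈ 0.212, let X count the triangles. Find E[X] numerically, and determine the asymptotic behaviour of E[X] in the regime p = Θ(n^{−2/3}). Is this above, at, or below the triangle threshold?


Number of potential triangles: C(231, 3) = 2027795.
Each occurs with probability p³ ≈ (0.212)³ ≈ 9.59502e-03.
By linearity: E[X] = C(231, 3)·p³ ≈ 2027795 · 9.59502e-03 ≈ 19456.739.
Since α = 2/3 < 1, p = c/n^{2/3} ≫ 1/n is above the triangle threshold p ~ 1/n. Asymptotically E[X] ~ (c³/6)·n^{3(1−α)} = (8³/6)·n^{1} → ∞; triangles are abundant w.h.p.

E[X] ≈ 19456.739; in regime p = Θ(1/n^{2/3}) E[X] diverges (above the triangle threshold p ~ 1/n).


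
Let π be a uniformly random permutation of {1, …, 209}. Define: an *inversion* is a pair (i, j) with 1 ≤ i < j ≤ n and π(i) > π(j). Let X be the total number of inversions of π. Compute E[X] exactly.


Write X = Σ X_I over the C(209, 2) = 21736 pairs i < j, with X_I the indicator of one inversion.
There are 21736 indicators.
For each fixed pair i < j, the values π(i) and π(j) are two distinct elements of {1, …, 209} in uniformly random order; by symmetry P[π(i) > π(j)] = 1/2.
By linearity: E[X] = 21736 · (1/2) = C(209, 2) · (1/2) = 21736/2 = 10868 ≈ 10868.000000.

E[X] = 10868 = 10868.000000.


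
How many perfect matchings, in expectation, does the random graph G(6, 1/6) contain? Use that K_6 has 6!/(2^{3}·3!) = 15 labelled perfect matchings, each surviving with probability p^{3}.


K_6 has 6!/(2^{3}·3!) = 15 labelled perfect matchings.
For each such perfect matching H, let X_H = 1 if all 3 edges of H are present in G. Then P[X_H = 1] = p^{3} = (1/6)^{3} = 1/216.
By linearity of expectation: E[X] = Σ_H E[X_H] = 15 · p^{3} = 15 · 1/216 = 5/72.
Numerically: E[X] ≈ 0.06944.

E[X] = 15 · (1/6)^{3} = 5/72 ≈ 0.06944.


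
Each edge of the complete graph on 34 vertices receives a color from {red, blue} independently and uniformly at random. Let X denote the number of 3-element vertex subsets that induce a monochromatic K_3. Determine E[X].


Let X = Σ_S X_S over the C(34, 3) = 5984 subsets S of size 3, where X_S = 1 if the K_3 on S is monochromatic.
For a fixed S, the K_3 on S has C(3, 2) = 3 edges. P[all 3 edges red] = (1/2)^3, and likewise for blue, so P[monochromatic] = 2·(1/2)^3 = 2^{1 − 3} = 1/4.
By linearity: E[X] = C(34, 3) · 2^{1 − 3} = 5984 · 1/4 = 1496.
Numerically: E[X] ≈ 1496.000000.

E[X] = C(34,3)·2^(1−C(3,2)) = 1496 ≈ 1496.000000.


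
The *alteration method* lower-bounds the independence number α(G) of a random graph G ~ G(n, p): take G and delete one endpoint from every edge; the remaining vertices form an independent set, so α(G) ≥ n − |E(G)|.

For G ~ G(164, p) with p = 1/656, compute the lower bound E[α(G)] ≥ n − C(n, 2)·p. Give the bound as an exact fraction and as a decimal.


E[|E(G)|] = C(164, 2)·p = 13366 · (1/656) = 163/8.
E[α(G)] ≥ n − E[|E(G)|] = 164 − 163/8 = 1149/8.
Numerically: ≈ 143.6250.
(This is only a lower bound; the true E[α(G)] may be larger.)

E[α(G)] ≥ 1149/8 ≈ 143.6250.


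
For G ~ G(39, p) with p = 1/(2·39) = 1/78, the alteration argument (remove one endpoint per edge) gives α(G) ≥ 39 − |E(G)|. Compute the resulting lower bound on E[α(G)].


E[|E(G)|] = C(39, 2)·p = 741 · (1/78) = 19/2.
E[α(G)] ≥ n − E[|E(G)|] = 39 − 19/2 = 59/2.
Numerically: ≈ 29.500000.
(This is only a lower bound; the true E[α(G)] may be larger.)

E[α(G)] ≥ 59/2 ≈ 29.500000.


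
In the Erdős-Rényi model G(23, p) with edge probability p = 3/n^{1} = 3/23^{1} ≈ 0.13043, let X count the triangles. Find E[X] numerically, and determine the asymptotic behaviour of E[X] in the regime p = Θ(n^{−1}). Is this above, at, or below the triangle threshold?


Number of potential triangles: C(23, 3) = 1771.
Each occurs with probability p³ ≈ (0.13043)³ ≈ 2.2191173e-03.
By linearity: E[X] = C(23, 3)·p³ ≈ 1771 · 2.2191173e-03 ≈ 3.93006.
Here α = 1, so p = 3/n is exactly at the triangle threshold p ~ 1/n. Asymptotically E[X] → c³/6 = 3³/6 = 9/2 ≈ 4.50000, a bounded constant. In this regime the triangle count is asymptotically Poisson(c³/6).

E[X] ≈ 3.93006; in regime p = Θ(1/n^{1}) E[X] stays bounded (at the triangle threshold p ~ 1/n).


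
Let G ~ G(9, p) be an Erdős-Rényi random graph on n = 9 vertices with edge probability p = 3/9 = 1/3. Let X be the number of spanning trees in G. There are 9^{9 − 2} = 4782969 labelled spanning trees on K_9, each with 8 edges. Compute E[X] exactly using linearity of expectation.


K_9 has 9^{9 − 2} = 4782969 labelled spanning trees.
For each such spanning tree H, let X_H = 1 if all 8 edges of H are present in G. Then P[X_H = 1] = p^{8} = (1/3)^{8} = 1/6561.
By linearity: E[X] = Σ_H E[X_H] = 4782969 · p^{8} = 4782969 · 1/6561 = 729.
Numerically: E[X] ≈ 729.

E[X] = 4782969 · (1/3)^{8} = 729 ≈ 729.


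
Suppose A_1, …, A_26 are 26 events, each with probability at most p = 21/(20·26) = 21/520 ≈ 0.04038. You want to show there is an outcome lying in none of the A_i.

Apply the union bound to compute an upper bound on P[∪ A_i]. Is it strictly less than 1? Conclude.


Union bound: P[∪_{i=1}^{26} A_i] ≤ Σ_i P[A_i] ≤ 26·p = 26·(21/520) = 21/20.
Numerically: 21/20 ≈ 1.05000.
Is 21/20 < 1? NO.
Since the bound 21/20 is ≥ 1, the union bound is uninformative here; it does NOT by itself certify existence.

26·p = 21/20 ≈ 1.05000; existence NOT certified by the union bound.


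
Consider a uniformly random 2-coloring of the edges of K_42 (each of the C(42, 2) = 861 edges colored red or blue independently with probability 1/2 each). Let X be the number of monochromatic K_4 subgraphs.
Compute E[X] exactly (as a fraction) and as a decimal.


Let X = Σ_S X_S over the C(42, 4) = 111930 subsets S of size 4, where X_S = 1 if the K_4 on S is monochromatic.
For a fixed S, the K_4 on S has C(4, 2) = 6 edges. P[all 6 edges red] = (1/2)^6, and likewise for blue, so P[monochromatic] = 2·(1/2)^6 = 2^{1 − 6} = 1/32.
By linearity of expectation: E[X] = C(42, 4) · 2^{1 − 6} = 111930 · 1/32 = 55965/16.
Numerically: E[X] ≈ 3497.81250.

E[X] = C(42,4)·2^(1−C(4,2)) = 55965/16 ≈ 3497.81250.


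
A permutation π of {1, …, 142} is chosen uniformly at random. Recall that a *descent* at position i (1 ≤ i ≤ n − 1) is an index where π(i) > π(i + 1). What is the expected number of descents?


Write X = Σ X_I over i = 1, …, 141, with X_I the indicator of one descent.
There are 141 indicators.
For each fixed i, the pair (π(i), π(i+1)) is a uniformly random ordered pair of distinct values from {1, …, 142}; by symmetry P[π(i) > π(i+1)] = 1/2.
By linearity: E[X] = 141 · (1/2) = (142 − 1) · (1/2) = 141/2 ≈ 70.500000.

E[X] = 141/2 = 70.500000.


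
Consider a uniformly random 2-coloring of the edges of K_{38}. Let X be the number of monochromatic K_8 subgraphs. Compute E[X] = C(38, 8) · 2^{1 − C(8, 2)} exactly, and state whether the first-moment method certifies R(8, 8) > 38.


E[X] = C(38, 8) · 2^{1 − 28} = 48903492 · 2^{−27} = 48903492/134217728.
As a reduced fraction: E[X] = 12225873/33554432 ≈ 0.3643594.
Is E[X] < 1? YES.
Since E[X] < 1, there exists a 2-coloring of K_{38} with no monochromatic K_8; hence R(8, 8) > 38.

E[X] = 12225873/33554432 ≈ 0.3643594; E[X] < 1, so R(8, 8) > 38.


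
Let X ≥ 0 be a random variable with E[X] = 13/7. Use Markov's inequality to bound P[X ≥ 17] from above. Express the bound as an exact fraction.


μ = E[X] = 13/7, a = 17.
Markov: P[X ≥ 17] ≤ μ/a = (13/7)/17 = 13/119.
Numerically: ≈ 0.10924.
(Since a = 17 > μ = 1.85714, the bound 13/119 is < 1 and informative.)

P[X ≥ 17] ≤ 13/119 ≈ 0.10924.


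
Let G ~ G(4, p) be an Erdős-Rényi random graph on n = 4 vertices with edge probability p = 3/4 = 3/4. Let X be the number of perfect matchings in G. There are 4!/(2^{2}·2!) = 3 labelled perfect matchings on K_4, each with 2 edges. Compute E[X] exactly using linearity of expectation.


K_4 has 4!/(2^{2}·2!) = 3 labelled perfect matchings.
For each such perfect matching H, let X_H = 1 if all 2 edges of H are present in G. Then P[X_H = 1] = p^{2} = (3/4)^{2} = 9/16.
By linearity: E[X] = Σ_H E[X_H] = 3 · p^{2} = 3 · 9/16 = 27/16.
Numerically: E[X] ≈ 1.6875.

E[X] = 3 · (3/4)^{2} = 27/16 ≈ 1.6875.


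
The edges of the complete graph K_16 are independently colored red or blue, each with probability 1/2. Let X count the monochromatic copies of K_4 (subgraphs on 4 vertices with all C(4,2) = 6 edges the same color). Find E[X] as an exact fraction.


Let X = Σ_S X_S over the C(16, 4) = 1820 subsets S of size 4, where X_S = 1 if the K_4 on S is monochromatic.
For a fixed S, the K_4 on S has C(4, 2) = 6 edges. P[all 6 edges red] = (1/2)^6, and likewise for blue, so P[monochromatic] = 2·(1/2)^6 = 2^{1 − 6} = 1/32.
Summing: E[X] = C(16, 4) · 2^{1 − 6} = 1820 · 1/32 = 455/8.
Numerically: E[X] ≈ 56.875000.

E[X] = C(16,4)·2^(1−C(4,2)) = 455/8 ≈ 56.875000.


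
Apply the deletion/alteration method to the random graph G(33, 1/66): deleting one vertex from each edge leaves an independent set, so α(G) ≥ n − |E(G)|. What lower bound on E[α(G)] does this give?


E[|E(G)|] = C(33, 2)·p = 528 · (1/66) = 8.
E[α(G)] ≥ n − E[|E(G)|] = 33 − 8 = 25.
Numerically: ≈ 25.0000.
(This is only a lower bound; the true E[α(G)] may be larger.)

E[α(G)] ≥ 25 ≈ 25.0000.


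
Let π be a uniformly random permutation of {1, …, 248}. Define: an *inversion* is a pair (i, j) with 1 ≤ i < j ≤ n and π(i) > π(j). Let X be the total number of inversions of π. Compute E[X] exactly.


Write X = Σ X_I over the C(248, 2) = 30628 pairs i < j, with X_I the indicator of one inversion.
There are 30628 indicators.
For each fixed pair i < j, the values π(i) and π(j) are two distinct elements of {1, …, 248} in uniformly random order; by symmetry P[π(i) > π(j)] = 1/2.
By linearity: E[X] = 30628 · (1/2) = C(248, 2) · (1/2) = 30628/2 = 15314 ≈ 15314.000.

E[X] = 15314 = 15314.000.


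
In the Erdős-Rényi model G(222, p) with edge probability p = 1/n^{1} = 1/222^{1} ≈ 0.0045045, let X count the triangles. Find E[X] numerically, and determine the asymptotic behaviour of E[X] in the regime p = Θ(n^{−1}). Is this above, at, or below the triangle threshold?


Number of potential triangles: C(222, 3) = 1798940.
Each occurs with probability p³ ≈ (0.0045045)³ ≈ 9.1398923e-08.
By linearity: E[X] = C(222, 3)·p³ ≈ 1798940 · 9.1398923e-08 ≈ 0.16442.
Here α = 1, so p = 1/n is exactly at the triangle threshold p ~ 1/n. Asymptotically E[X] → c³/6 = 1³/6 = 1/6 ≈ 0.16667, a bounded constant. In this regime the triangle count is asymptotically Poisson(c³/6).

E[X] ≈ 0.16442; in regime p = Θ(1/n^{1}) E[X] stays bounded (at the triangle threshold p ~ 1/n).


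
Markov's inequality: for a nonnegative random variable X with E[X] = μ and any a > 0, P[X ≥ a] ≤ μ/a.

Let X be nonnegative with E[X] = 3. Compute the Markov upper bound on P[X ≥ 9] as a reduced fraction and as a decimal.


μ = E[X] = 3, a = 9.
Markov: P[X ≥ 9] ≤ μ/a = (3)/9 = 1/3.
Numerically: ≈ 0.33333.
(Since a = 9 > μ = 3.00000, the bound 1/3 is < 1 and informative.)

P[X ≥ 9] ≤ 1/3 ≈ 0.33333.


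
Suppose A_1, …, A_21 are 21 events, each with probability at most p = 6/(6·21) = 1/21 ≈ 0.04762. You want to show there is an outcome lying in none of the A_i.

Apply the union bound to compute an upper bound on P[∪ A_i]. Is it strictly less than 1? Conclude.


Union bound: P[∪_{i=1}^{21} A_i] ≤ Σ_i P[A_i] ≤ 21·p = 21·(1/21) = 1.
Numerically: 1 ≈ 1.00000.
Is 1 < 1? NO.
Since the bound 1 is ≥ 1, the union bound is uninformative here; it does NOT by itself certify existence.

21·p = 1 ≈ 1.00000; existence NOT certified by the union bound.


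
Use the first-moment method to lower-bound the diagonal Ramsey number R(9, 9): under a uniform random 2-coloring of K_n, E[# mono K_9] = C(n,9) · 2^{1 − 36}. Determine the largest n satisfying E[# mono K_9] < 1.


We need C(n, 9) · 2^{1 − 36} < 1, i.e. C(n, 9) < 2^{36 − 1} = 34359738368.
Check values of n near the boundary:
  n = 60: C(60, 9) = 14783142660; 14783142660 < 34359738368? YES
  n = 61: C(61, 9) = 17341763505; 17341763505 < 34359738368? YES
  n = 62: C(62, 9) = 20286591270; 20286591270 < 34359738368? YES
  n = 63: C(63, 9) = 23667689815; 23667689815 < 34359738368? YES
  n = 64: C(64, 9) = 27540584512; 27540584512 < 34359738368? YES
  n = 65: C(65, 9) = 31966749880; 31966749880 < 34359738368? YES
  n = 66: C(66, 9) = 37014131440; 37014131440 < 34359738368? NO
  n = 67: C(67, 9) = 42757703560; 42757703560 < 34359738368? NO
  n = 68: C(68, 9) = 49280065120; 49280065120 < 34359738368? NO
The largest n with C(n, 9) < 34359738368 is n = 65 (where E[X] = 3995843735/4294967296 ≈ 0.930). Hence R(9, 9) > 65, i.e. R(9, 9) ≥ 66.

Largest n = 65; hence R(9, 9) > 65.


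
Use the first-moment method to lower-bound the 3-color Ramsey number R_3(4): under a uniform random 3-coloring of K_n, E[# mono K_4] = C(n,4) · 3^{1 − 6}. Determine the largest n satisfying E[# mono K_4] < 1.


We need C(n, 4) · 3^{1 − 6} < 1, i.e. C(n, 4) < 3^{6 − 1} = 243.
Check values of n near the boundary:
  n = 8: C(8, 4) = 70; 70 < 243? YES
  n = 9: C(9, 4) = 126; 126 < 243? YES
  n = 10: C(10, 4) = 210; 210 < 243? YES
  n = 11: C(11, 4) = 330; 330 < 243? NO
The largest n with C(n, 4) < 243 is n = 10 (where E[X] = 70/81 ≈ 0.86420). Hence R_3(4) > 10, i.e. R_3(4) ≥ 11.

Largest n = 10; hence R_3(4) > 10.
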